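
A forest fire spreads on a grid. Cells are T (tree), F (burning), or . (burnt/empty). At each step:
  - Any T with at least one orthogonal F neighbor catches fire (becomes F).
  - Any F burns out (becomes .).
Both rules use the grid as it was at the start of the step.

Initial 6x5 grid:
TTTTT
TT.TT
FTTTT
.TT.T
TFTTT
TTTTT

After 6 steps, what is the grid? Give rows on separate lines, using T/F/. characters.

Step 1: 6 trees catch fire, 2 burn out
  TTTTT
  FT.TT
  .FTTT
  .FT.T
  F.FTT
  TFTTT
Step 2: 7 trees catch fire, 6 burn out
  FTTTT
  .F.TT
  ..FTT
  ..F.T
  ...FT
  F.FTT
Step 3: 4 trees catch fire, 7 burn out
  .FTTT
  ...TT
  ...FT
  ....T
  ....F
  ...FT
Step 4: 5 trees catch fire, 4 burn out
  ..FTT
  ...FT
  ....F
  ....F
  .....
  ....F
Step 5: 2 trees catch fire, 5 burn out
  ...FT
  ....F
  .....
  .....
  .....
  .....
Step 6: 1 trees catch fire, 2 burn out
  ....F
  .....
  .....
  .....
  .....
  .....

....F
.....
.....
.....
.....
.....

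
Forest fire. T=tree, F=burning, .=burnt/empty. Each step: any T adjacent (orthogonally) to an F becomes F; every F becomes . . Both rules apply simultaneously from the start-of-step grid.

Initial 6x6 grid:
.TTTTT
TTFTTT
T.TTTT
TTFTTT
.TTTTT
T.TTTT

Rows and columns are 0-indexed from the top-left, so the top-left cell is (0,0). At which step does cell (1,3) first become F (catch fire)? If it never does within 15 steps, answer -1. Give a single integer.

Step 1: cell (1,3)='F' (+7 fires, +2 burnt)
  -> target ignites at step 1
Step 2: cell (1,3)='.' (+10 fires, +7 burnt)
Step 3: cell (1,3)='.' (+7 fires, +10 burnt)
Step 4: cell (1,3)='.' (+4 fires, +7 burnt)
Step 5: cell (1,3)='.' (+1 fires, +4 burnt)
Step 6: cell (1,3)='.' (+0 fires, +1 burnt)
  fire out at step 6

1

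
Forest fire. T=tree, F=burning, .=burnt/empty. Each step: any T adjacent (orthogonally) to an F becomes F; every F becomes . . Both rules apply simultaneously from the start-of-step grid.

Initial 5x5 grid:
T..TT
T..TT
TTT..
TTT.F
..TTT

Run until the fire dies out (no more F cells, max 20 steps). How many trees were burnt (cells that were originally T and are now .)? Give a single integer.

Answer: 11

Derivation:
Step 1: +1 fires, +1 burnt (F count now 1)
Step 2: +1 fires, +1 burnt (F count now 1)
Step 3: +1 fires, +1 burnt (F count now 1)
Step 4: +1 fires, +1 burnt (F count now 1)
Step 5: +2 fires, +1 burnt (F count now 2)
Step 6: +2 fires, +2 burnt (F count now 2)
Step 7: +1 fires, +2 burnt (F count now 1)
Step 8: +1 fires, +1 burnt (F count now 1)
Step 9: +1 fires, +1 burnt (F count now 1)
Step 10: +0 fires, +1 burnt (F count now 0)
Fire out after step 10
Initially T: 15, now '.': 21
Total burnt (originally-T cells now '.'): 11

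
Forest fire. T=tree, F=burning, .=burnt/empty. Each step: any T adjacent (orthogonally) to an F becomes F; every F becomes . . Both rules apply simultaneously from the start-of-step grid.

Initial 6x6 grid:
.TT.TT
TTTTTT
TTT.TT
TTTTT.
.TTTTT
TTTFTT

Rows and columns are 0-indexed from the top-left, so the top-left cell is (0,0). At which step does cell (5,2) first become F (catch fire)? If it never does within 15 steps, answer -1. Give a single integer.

Step 1: cell (5,2)='F' (+3 fires, +1 burnt)
  -> target ignites at step 1
Step 2: cell (5,2)='.' (+5 fires, +3 burnt)
Step 3: cell (5,2)='.' (+5 fires, +5 burnt)
Step 4: cell (5,2)='.' (+3 fires, +5 burnt)
Step 5: cell (5,2)='.' (+5 fires, +3 burnt)
Step 6: cell (5,2)='.' (+6 fires, +5 burnt)
Step 7: cell (5,2)='.' (+3 fires, +6 burnt)
Step 8: cell (5,2)='.' (+0 fires, +3 burnt)
  fire out at step 8

1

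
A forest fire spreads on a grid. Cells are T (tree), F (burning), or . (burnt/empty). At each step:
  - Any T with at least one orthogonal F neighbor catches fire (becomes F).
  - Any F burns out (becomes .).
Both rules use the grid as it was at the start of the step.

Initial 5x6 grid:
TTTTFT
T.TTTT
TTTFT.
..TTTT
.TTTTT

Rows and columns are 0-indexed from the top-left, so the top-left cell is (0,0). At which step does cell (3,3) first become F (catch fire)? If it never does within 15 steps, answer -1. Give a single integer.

Step 1: cell (3,3)='F' (+7 fires, +2 burnt)
  -> target ignites at step 1
Step 2: cell (3,3)='.' (+7 fires, +7 burnt)
Step 3: cell (3,3)='.' (+5 fires, +7 burnt)
Step 4: cell (3,3)='.' (+4 fires, +5 burnt)
Step 5: cell (3,3)='.' (+0 fires, +4 burnt)
  fire out at step 5

1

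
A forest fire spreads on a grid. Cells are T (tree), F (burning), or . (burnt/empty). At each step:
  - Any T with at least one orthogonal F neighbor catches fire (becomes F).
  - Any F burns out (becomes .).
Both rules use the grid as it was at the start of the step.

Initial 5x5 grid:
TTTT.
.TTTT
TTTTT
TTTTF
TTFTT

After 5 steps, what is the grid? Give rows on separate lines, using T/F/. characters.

Step 1: 6 trees catch fire, 2 burn out
  TTTT.
  .TTTT
  TTTTF
  TTFF.
  TF.FF
Step 2: 5 trees catch fire, 6 burn out
  TTTT.
  .TTTF
  TTFF.
  TF...
  F....
Step 3: 4 trees catch fire, 5 burn out
  TTTT.
  .TFF.
  TF...
  F....
  .....
Step 4: 4 trees catch fire, 4 burn out
  TTFF.
  .F...
  F....
  .....
  .....
Step 5: 1 trees catch fire, 4 burn out
  TF...
  .....
  .....
  .....
  .....

TF...
.....
.....
.....
.....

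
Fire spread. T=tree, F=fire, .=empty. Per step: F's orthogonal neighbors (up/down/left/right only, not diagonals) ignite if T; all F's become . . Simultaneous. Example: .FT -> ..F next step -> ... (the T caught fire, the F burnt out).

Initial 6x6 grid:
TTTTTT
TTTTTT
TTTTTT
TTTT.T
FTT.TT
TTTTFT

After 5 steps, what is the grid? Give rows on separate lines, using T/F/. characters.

Step 1: 6 trees catch fire, 2 burn out
  TTTTTT
  TTTTTT
  TTTTTT
  FTTT.T
  .FT.FT
  FTTF.F
Step 2: 6 trees catch fire, 6 burn out
  TTTTTT
  TTTTTT
  FTTTTT
  .FTT.T
  ..F..F
  .FF...
Step 3: 4 trees catch fire, 6 burn out
  TTTTTT
  FTTTTT
  .FTTTT
  ..FT.F
  ......
  ......
Step 4: 5 trees catch fire, 4 burn out
  FTTTTT
  .FTTTT
  ..FTTF
  ...F..
  ......
  ......
Step 5: 5 trees catch fire, 5 burn out
  .FTTTT
  ..FTTF
  ...FF.
  ......
  ......
  ......

.FTTTT
..FTTF
...FF.
......
......
......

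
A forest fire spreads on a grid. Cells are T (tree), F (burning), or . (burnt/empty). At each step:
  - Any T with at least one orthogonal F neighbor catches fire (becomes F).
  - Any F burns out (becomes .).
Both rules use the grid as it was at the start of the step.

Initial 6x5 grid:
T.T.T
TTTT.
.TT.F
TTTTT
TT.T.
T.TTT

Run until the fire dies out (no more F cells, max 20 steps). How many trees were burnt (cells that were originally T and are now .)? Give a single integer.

Step 1: +1 fires, +1 burnt (F count now 1)
Step 2: +1 fires, +1 burnt (F count now 1)
Step 3: +2 fires, +1 burnt (F count now 2)
Step 4: +3 fires, +2 burnt (F count now 3)
Step 5: +6 fires, +3 burnt (F count now 6)
Step 6: +4 fires, +6 burnt (F count now 4)
Step 7: +2 fires, +4 burnt (F count now 2)
Step 8: +1 fires, +2 burnt (F count now 1)
Step 9: +0 fires, +1 burnt (F count now 0)
Fire out after step 9
Initially T: 21, now '.': 29
Total burnt (originally-T cells now '.'): 20

Answer: 20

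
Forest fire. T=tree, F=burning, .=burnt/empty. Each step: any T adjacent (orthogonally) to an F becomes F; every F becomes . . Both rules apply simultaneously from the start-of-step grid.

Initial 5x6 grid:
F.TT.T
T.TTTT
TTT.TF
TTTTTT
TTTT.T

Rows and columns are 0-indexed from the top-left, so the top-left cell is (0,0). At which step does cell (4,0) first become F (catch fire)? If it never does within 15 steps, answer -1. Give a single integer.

Step 1: cell (4,0)='T' (+4 fires, +2 burnt)
Step 2: cell (4,0)='T' (+5 fires, +4 burnt)
Step 3: cell (4,0)='T' (+4 fires, +5 burnt)
Step 4: cell (4,0)='F' (+7 fires, +4 burnt)
  -> target ignites at step 4
Step 5: cell (4,0)='.' (+3 fires, +7 burnt)
Step 6: cell (4,0)='.' (+0 fires, +3 burnt)
  fire out at step 6

4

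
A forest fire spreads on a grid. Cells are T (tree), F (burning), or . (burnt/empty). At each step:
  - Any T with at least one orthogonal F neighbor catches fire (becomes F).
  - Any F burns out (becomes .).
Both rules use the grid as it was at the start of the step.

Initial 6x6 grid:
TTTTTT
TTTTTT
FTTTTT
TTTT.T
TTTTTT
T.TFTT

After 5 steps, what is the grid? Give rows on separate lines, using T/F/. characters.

Step 1: 6 trees catch fire, 2 burn out
  TTTTTT
  FTTTTT
  .FTTTT
  FTTT.T
  TTTFTT
  T.F.FT
Step 2: 9 trees catch fire, 6 burn out
  FTTTTT
  .FTTTT
  ..FTTT
  .FTF.T
  FTF.FT
  T....F
Step 3: 7 trees catch fire, 9 burn out
  .FTTTT
  ..FTTT
  ...FTT
  ..F..T
  .F...F
  F.....
Step 4: 4 trees catch fire, 7 burn out
  ..FTTT
  ...FTT
  ....FT
  .....F
  ......
  ......
Step 5: 3 trees catch fire, 4 burn out
  ...FTT
  ....FT
  .....F
  ......
  ......
  ......

...FTT
....FT
.....F
......
......
......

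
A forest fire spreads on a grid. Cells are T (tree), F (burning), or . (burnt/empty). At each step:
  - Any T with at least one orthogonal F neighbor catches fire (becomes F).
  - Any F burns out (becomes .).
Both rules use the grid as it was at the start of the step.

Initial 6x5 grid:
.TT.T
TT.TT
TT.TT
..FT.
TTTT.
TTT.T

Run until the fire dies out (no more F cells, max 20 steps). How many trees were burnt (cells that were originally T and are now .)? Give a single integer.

Answer: 13

Derivation:
Step 1: +2 fires, +1 burnt (F count now 2)
Step 2: +4 fires, +2 burnt (F count now 4)
Step 3: +4 fires, +4 burnt (F count now 4)
Step 4: +2 fires, +4 burnt (F count now 2)
Step 5: +1 fires, +2 burnt (F count now 1)
Step 6: +0 fires, +1 burnt (F count now 0)
Fire out after step 6
Initially T: 20, now '.': 23
Total burnt (originally-T cells now '.'): 13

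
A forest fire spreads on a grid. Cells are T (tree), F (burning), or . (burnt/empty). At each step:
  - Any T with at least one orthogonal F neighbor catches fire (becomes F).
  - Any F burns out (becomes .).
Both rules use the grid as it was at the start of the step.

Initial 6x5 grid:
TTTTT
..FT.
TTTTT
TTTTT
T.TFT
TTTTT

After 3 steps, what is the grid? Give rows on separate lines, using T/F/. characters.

Step 1: 7 trees catch fire, 2 burn out
  TTFTT
  ...F.
  TTFTT
  TTTFT
  T.F.F
  TTTFT
Step 2: 8 trees catch fire, 7 burn out
  TF.FT
  .....
  TF.FT
  TTF.F
  T....
  TTF.F
Step 3: 6 trees catch fire, 8 burn out
  F...F
  .....
  F...F
  TF...
  T....
  TF...

F...F
.....
F...F
TF...
T....
TF...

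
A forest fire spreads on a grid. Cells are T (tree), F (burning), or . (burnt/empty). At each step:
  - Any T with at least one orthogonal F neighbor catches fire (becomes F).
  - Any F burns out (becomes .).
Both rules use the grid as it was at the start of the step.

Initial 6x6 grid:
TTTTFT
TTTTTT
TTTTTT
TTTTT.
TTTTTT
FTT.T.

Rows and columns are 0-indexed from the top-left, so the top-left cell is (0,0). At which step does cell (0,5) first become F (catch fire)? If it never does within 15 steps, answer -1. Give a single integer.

Step 1: cell (0,5)='F' (+5 fires, +2 burnt)
  -> target ignites at step 1
Step 2: cell (0,5)='.' (+7 fires, +5 burnt)
Step 3: cell (0,5)='.' (+8 fires, +7 burnt)
Step 4: cell (0,5)='.' (+9 fires, +8 burnt)
Step 5: cell (0,5)='.' (+2 fires, +9 burnt)
Step 6: cell (0,5)='.' (+0 fires, +2 burnt)
  fire out at step 6

1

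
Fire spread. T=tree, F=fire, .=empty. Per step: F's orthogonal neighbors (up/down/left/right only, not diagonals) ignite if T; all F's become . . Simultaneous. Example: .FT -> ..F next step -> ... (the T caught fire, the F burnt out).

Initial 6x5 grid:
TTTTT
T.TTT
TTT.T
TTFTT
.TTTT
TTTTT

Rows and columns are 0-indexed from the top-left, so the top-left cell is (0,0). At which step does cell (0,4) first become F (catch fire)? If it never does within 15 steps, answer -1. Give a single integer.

Step 1: cell (0,4)='T' (+4 fires, +1 burnt)
Step 2: cell (0,4)='T' (+7 fires, +4 burnt)
Step 3: cell (0,4)='T' (+7 fires, +7 burnt)
Step 4: cell (0,4)='T' (+6 fires, +7 burnt)
Step 5: cell (0,4)='F' (+2 fires, +6 burnt)
  -> target ignites at step 5
Step 6: cell (0,4)='.' (+0 fires, +2 burnt)
  fire out at step 6

5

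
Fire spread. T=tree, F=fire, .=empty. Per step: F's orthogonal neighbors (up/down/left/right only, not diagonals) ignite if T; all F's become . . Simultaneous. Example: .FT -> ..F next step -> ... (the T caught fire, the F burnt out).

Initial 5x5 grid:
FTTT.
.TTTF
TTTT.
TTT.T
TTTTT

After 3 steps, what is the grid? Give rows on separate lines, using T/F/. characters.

Step 1: 2 trees catch fire, 2 burn out
  .FTT.
  .TTF.
  TTTT.
  TTT.T
  TTTTT
Step 2: 5 trees catch fire, 2 burn out
  ..FF.
  .FF..
  TTTF.
  TTT.T
  TTTTT
Step 3: 2 trees catch fire, 5 burn out
  .....
  .....
  TFF..
  TTT.T
  TTTTT

.....
.....
TFF..
TTT.T
TTTTT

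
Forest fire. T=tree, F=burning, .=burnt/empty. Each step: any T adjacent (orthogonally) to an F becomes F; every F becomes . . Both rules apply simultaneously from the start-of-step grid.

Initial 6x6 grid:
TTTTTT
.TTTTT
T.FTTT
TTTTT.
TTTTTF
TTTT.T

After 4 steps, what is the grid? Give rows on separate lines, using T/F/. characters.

Step 1: 5 trees catch fire, 2 burn out
  TTTTTT
  .TFTTT
  T..FTT
  TTFTT.
  TTTTF.
  TTTT.F
Step 2: 9 trees catch fire, 5 burn out
  TTFTTT
  .F.FTT
  T...FT
  TF.FF.
  TTFF..
  TTTT..
Step 3: 8 trees catch fire, 9 burn out
  TF.FTT
  ....FT
  T....F
  F.....
  TF....
  TTFF..
Step 4: 6 trees catch fire, 8 burn out
  F...FT
  .....F
  F.....
  ......
  F.....
  TF....

F...FT
.....F
F.....
......
F.....
TF....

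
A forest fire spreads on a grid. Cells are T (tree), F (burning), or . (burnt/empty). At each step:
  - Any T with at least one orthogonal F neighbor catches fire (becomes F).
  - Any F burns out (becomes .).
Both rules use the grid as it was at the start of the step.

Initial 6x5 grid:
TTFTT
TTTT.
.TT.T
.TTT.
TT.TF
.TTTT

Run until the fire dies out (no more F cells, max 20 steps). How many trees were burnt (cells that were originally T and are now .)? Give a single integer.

Step 1: +5 fires, +2 burnt (F count now 5)
Step 2: +7 fires, +5 burnt (F count now 7)
Step 3: +4 fires, +7 burnt (F count now 4)
Step 4: +2 fires, +4 burnt (F count now 2)
Step 5: +1 fires, +2 burnt (F count now 1)
Step 6: +1 fires, +1 burnt (F count now 1)
Step 7: +0 fires, +1 burnt (F count now 0)
Fire out after step 7
Initially T: 21, now '.': 29
Total burnt (originally-T cells now '.'): 20

Answer: 20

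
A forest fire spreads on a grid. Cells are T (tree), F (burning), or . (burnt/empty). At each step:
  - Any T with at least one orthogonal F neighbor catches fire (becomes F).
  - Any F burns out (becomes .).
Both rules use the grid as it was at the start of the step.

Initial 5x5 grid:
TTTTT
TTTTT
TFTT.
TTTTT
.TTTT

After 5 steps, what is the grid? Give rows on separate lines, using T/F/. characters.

Step 1: 4 trees catch fire, 1 burn out
  TTTTT
  TFTTT
  F.FT.
  TFTTT
  .TTTT
Step 2: 7 trees catch fire, 4 burn out
  TFTTT
  F.FTT
  ...F.
  F.FTT
  .FTTT
Step 3: 5 trees catch fire, 7 burn out
  F.FTT
  ...FT
  .....
  ...FT
  ..FTT
Step 4: 4 trees catch fire, 5 burn out
  ...FT
  ....F
  .....
  ....F
  ...FT
Step 5: 2 trees catch fire, 4 burn out
  ....F
  .....
  .....
  .....
  ....F

....F
.....
.....
.....
....F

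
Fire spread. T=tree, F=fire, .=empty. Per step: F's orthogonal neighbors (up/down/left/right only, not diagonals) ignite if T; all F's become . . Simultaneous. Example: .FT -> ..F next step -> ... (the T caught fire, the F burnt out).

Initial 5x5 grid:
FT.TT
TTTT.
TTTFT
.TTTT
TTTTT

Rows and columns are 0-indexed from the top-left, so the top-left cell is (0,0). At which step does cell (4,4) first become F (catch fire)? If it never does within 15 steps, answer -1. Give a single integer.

Step 1: cell (4,4)='T' (+6 fires, +2 burnt)
Step 2: cell (4,4)='T' (+8 fires, +6 burnt)
Step 3: cell (4,4)='F' (+4 fires, +8 burnt)
  -> target ignites at step 3
Step 4: cell (4,4)='.' (+1 fires, +4 burnt)
Step 5: cell (4,4)='.' (+1 fires, +1 burnt)
Step 6: cell (4,4)='.' (+0 fires, +1 burnt)
  fire out at step 6

3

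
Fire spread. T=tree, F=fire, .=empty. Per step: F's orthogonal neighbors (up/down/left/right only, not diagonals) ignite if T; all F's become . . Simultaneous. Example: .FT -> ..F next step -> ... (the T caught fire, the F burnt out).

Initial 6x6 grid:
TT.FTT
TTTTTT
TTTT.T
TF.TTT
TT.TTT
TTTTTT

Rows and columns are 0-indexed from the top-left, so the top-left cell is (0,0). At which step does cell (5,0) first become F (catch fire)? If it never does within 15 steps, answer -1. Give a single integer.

Step 1: cell (5,0)='T' (+5 fires, +2 burnt)
Step 2: cell (5,0)='T' (+9 fires, +5 burnt)
Step 3: cell (5,0)='F' (+6 fires, +9 burnt)
  -> target ignites at step 3
Step 4: cell (5,0)='.' (+5 fires, +6 burnt)
Step 5: cell (5,0)='.' (+3 fires, +5 burnt)
Step 6: cell (5,0)='.' (+2 fires, +3 burnt)
Step 7: cell (5,0)='.' (+0 fires, +2 burnt)
  fire out at step 7

3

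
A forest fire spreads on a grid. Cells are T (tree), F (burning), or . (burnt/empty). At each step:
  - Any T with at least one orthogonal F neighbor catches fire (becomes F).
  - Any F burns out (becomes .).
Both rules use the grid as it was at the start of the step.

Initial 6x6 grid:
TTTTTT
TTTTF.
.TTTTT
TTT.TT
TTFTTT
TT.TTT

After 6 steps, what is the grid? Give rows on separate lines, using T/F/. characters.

Step 1: 6 trees catch fire, 2 burn out
  TTTTFT
  TTTF..
  .TTTFT
  TTF.TT
  TF.FTT
  TT.TTT
Step 2: 12 trees catch fire, 6 burn out
  TTTF.F
  TTF...
  .TFF.F
  TF..FT
  F...FT
  TF.FTT
Step 3: 8 trees catch fire, 12 burn out
  TTF...
  TF....
  .F....
  F....F
  .....F
  F...FT
Step 4: 3 trees catch fire, 8 burn out
  TF....
  F.....
  ......
  ......
  ......
  .....F
Step 5: 1 trees catch fire, 3 burn out
  F.....
  ......
  ......
  ......
  ......
  ......
Step 6: 0 trees catch fire, 1 burn out
  ......
  ......
  ......
  ......
  ......
  ......

......
......
......
......
......
......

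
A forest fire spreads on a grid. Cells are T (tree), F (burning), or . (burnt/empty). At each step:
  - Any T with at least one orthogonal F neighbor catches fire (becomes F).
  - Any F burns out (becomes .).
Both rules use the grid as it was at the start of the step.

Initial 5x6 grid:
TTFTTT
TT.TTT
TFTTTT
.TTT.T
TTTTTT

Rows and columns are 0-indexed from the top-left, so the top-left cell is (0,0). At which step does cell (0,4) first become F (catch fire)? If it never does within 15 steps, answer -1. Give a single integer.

Step 1: cell (0,4)='T' (+6 fires, +2 burnt)
Step 2: cell (0,4)='F' (+7 fires, +6 burnt)
  -> target ignites at step 2
Step 3: cell (0,4)='.' (+6 fires, +7 burnt)
Step 4: cell (0,4)='.' (+3 fires, +6 burnt)
Step 5: cell (0,4)='.' (+2 fires, +3 burnt)
Step 6: cell (0,4)='.' (+1 fires, +2 burnt)
Step 7: cell (0,4)='.' (+0 fires, +1 burnt)
  fire out at step 7

2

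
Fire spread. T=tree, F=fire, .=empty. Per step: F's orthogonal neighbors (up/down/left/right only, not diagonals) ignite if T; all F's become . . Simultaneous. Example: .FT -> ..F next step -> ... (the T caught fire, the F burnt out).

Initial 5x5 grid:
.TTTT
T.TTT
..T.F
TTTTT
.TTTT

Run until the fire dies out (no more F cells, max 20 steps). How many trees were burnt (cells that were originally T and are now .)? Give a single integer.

Answer: 17

Derivation:
Step 1: +2 fires, +1 burnt (F count now 2)
Step 2: +4 fires, +2 burnt (F count now 4)
Step 3: +4 fires, +4 burnt (F count now 4)
Step 4: +4 fires, +4 burnt (F count now 4)
Step 5: +3 fires, +4 burnt (F count now 3)
Step 6: +0 fires, +3 burnt (F count now 0)
Fire out after step 6
Initially T: 18, now '.': 24
Total burnt (originally-T cells now '.'): 17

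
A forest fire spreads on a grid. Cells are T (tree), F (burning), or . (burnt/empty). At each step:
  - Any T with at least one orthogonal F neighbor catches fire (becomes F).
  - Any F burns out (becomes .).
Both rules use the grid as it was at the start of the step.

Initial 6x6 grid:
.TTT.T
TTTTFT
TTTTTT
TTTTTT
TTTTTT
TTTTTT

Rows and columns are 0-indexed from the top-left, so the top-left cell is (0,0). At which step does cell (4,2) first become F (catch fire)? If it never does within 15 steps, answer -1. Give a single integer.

Step 1: cell (4,2)='T' (+3 fires, +1 burnt)
Step 2: cell (4,2)='T' (+6 fires, +3 burnt)
Step 3: cell (4,2)='T' (+6 fires, +6 burnt)
Step 4: cell (4,2)='T' (+7 fires, +6 burnt)
Step 5: cell (4,2)='F' (+5 fires, +7 burnt)
  -> target ignites at step 5
Step 6: cell (4,2)='.' (+3 fires, +5 burnt)
Step 7: cell (4,2)='.' (+2 fires, +3 burnt)
Step 8: cell (4,2)='.' (+1 fires, +2 burnt)
Step 9: cell (4,2)='.' (+0 fires, +1 burnt)
  fire out at step 9

5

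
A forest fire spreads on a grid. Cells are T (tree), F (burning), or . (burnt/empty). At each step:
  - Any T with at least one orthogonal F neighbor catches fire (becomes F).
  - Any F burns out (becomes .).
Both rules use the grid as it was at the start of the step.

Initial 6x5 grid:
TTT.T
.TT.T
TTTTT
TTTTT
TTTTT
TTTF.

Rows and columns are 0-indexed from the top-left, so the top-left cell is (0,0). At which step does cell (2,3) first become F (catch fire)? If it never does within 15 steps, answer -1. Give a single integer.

Step 1: cell (2,3)='T' (+2 fires, +1 burnt)
Step 2: cell (2,3)='T' (+4 fires, +2 burnt)
Step 3: cell (2,3)='F' (+5 fires, +4 burnt)
  -> target ignites at step 3
Step 4: cell (2,3)='.' (+4 fires, +5 burnt)
Step 5: cell (2,3)='.' (+4 fires, +4 burnt)
Step 6: cell (2,3)='.' (+4 fires, +4 burnt)
Step 7: cell (2,3)='.' (+1 fires, +4 burnt)
Step 8: cell (2,3)='.' (+1 fires, +1 burnt)
Step 9: cell (2,3)='.' (+0 fires, +1 burnt)
  fire out at step 9

3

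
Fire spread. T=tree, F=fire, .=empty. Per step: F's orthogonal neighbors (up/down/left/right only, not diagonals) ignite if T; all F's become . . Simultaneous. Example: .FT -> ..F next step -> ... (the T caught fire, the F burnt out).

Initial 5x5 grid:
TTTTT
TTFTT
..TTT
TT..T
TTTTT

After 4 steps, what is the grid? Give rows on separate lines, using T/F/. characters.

Step 1: 4 trees catch fire, 1 burn out
  TTFTT
  TF.FT
  ..FTT
  TT..T
  TTTTT
Step 2: 5 trees catch fire, 4 burn out
  TF.FT
  F...F
  ...FT
  TT..T
  TTTTT
Step 3: 3 trees catch fire, 5 burn out
  F...F
  .....
  ....F
  TT..T
  TTTTT
Step 4: 1 trees catch fire, 3 burn out
  .....
  .....
  .....
  TT..F
  TTTTT

.....
.....
.....
TT..F
TTTTT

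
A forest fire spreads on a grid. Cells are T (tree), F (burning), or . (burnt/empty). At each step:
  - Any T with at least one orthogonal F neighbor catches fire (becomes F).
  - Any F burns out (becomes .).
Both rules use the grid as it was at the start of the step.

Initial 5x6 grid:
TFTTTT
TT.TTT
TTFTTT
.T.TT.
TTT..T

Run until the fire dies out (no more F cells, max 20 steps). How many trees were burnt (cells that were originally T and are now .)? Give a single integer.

Step 1: +5 fires, +2 burnt (F count now 5)
Step 2: +7 fires, +5 burnt (F count now 7)
Step 3: +5 fires, +7 burnt (F count now 5)
Step 4: +4 fires, +5 burnt (F count now 4)
Step 5: +0 fires, +4 burnt (F count now 0)
Fire out after step 5
Initially T: 22, now '.': 29
Total burnt (originally-T cells now '.'): 21

Answer: 21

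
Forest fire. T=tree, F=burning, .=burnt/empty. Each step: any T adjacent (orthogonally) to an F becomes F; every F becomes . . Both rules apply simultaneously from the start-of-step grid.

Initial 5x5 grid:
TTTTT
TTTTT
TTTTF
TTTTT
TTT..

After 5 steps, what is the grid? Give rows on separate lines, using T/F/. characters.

Step 1: 3 trees catch fire, 1 burn out
  TTTTT
  TTTTF
  TTTF.
  TTTTF
  TTT..
Step 2: 4 trees catch fire, 3 burn out
  TTTTF
  TTTF.
  TTF..
  TTTF.
  TTT..
Step 3: 4 trees catch fire, 4 burn out
  TTTF.
  TTF..
  TF...
  TTF..
  TTT..
Step 4: 5 trees catch fire, 4 burn out
  TTF..
  TF...
  F....
  TF...
  TTF..
Step 5: 4 trees catch fire, 5 burn out
  TF...
  F....
  .....
  F....
  TF...

TF...
F....
.....
F....
TF...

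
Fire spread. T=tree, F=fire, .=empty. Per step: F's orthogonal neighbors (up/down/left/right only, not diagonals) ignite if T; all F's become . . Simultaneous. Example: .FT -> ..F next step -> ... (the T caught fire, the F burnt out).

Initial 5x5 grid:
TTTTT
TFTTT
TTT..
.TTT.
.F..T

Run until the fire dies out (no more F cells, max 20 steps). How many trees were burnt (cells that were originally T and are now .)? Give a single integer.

Step 1: +5 fires, +2 burnt (F count now 5)
Step 2: +6 fires, +5 burnt (F count now 6)
Step 3: +3 fires, +6 burnt (F count now 3)
Step 4: +1 fires, +3 burnt (F count now 1)
Step 5: +0 fires, +1 burnt (F count now 0)
Fire out after step 5
Initially T: 16, now '.': 24
Total burnt (originally-T cells now '.'): 15

Answer: 15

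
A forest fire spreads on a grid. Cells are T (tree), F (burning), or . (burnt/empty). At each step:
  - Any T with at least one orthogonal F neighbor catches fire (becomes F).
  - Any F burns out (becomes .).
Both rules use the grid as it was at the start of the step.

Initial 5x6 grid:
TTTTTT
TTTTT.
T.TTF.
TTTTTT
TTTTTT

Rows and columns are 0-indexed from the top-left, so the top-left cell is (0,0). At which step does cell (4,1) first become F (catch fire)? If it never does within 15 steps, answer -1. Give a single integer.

Step 1: cell (4,1)='T' (+3 fires, +1 burnt)
Step 2: cell (4,1)='T' (+6 fires, +3 burnt)
Step 3: cell (4,1)='T' (+6 fires, +6 burnt)
Step 4: cell (4,1)='T' (+4 fires, +6 burnt)
Step 5: cell (4,1)='F' (+4 fires, +4 burnt)
  -> target ignites at step 5
Step 6: cell (4,1)='.' (+3 fires, +4 burnt)
Step 7: cell (4,1)='.' (+0 fires, +3 burnt)
  fire out at step 7

5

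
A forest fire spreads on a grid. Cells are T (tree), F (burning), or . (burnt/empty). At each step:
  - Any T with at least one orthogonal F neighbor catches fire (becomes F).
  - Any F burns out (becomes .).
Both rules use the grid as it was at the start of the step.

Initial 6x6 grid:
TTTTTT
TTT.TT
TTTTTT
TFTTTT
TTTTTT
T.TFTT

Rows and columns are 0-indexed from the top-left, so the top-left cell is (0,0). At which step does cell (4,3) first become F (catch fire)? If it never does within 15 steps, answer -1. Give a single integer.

Step 1: cell (4,3)='F' (+7 fires, +2 burnt)
  -> target ignites at step 1
Step 2: cell (4,3)='.' (+8 fires, +7 burnt)
Step 3: cell (4,3)='.' (+7 fires, +8 burnt)
Step 4: cell (4,3)='.' (+4 fires, +7 burnt)
Step 5: cell (4,3)='.' (+3 fires, +4 burnt)
Step 6: cell (4,3)='.' (+2 fires, +3 burnt)
Step 7: cell (4,3)='.' (+1 fires, +2 burnt)
Step 8: cell (4,3)='.' (+0 fires, +1 burnt)
  fire out at step 8

1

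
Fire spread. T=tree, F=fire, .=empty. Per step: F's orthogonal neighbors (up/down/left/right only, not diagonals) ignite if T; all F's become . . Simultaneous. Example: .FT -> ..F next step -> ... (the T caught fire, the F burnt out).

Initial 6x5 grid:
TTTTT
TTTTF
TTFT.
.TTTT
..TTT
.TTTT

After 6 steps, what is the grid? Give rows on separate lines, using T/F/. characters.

Step 1: 6 trees catch fire, 2 burn out
  TTTTF
  TTFF.
  TF.F.
  .TFTT
  ..TTT
  .TTTT
Step 2: 7 trees catch fire, 6 burn out
  TTFF.
  TF...
  F....
  .F.FT
  ..FTT
  .TTTT
Step 3: 5 trees catch fire, 7 burn out
  TF...
  F....
  .....
  ....F
  ...FT
  .TFTT
Step 4: 4 trees catch fire, 5 burn out
  F....
  .....
  .....
  .....
  ....F
  .F.FT
Step 5: 1 trees catch fire, 4 burn out
  .....
  .....
  .....
  .....
  .....
  ....F
Step 6: 0 trees catch fire, 1 burn out
  .....
  .....
  .....
  .....
  .....
  .....

.....
.....
.....
.....
.....
.....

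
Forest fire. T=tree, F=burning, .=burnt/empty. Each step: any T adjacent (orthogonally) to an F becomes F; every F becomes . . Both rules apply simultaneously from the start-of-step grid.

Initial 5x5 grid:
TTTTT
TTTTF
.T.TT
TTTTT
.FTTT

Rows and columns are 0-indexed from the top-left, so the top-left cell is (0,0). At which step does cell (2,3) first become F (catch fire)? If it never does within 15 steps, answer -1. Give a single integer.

Step 1: cell (2,3)='T' (+5 fires, +2 burnt)
Step 2: cell (2,3)='F' (+8 fires, +5 burnt)
  -> target ignites at step 2
Step 3: cell (2,3)='.' (+4 fires, +8 burnt)
Step 4: cell (2,3)='.' (+2 fires, +4 burnt)
Step 5: cell (2,3)='.' (+1 fires, +2 burnt)
Step 6: cell (2,3)='.' (+0 fires, +1 burnt)
  fire out at step 6

2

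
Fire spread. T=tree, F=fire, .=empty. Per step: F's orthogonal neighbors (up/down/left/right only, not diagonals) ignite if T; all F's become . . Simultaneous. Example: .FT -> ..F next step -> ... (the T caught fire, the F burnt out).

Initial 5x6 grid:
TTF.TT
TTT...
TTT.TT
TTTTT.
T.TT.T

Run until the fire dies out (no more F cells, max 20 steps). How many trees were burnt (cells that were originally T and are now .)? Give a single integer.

Answer: 18

Derivation:
Step 1: +2 fires, +1 burnt (F count now 2)
Step 2: +3 fires, +2 burnt (F count now 3)
Step 3: +3 fires, +3 burnt (F count now 3)
Step 4: +4 fires, +3 burnt (F count now 4)
Step 5: +3 fires, +4 burnt (F count now 3)
Step 6: +2 fires, +3 burnt (F count now 2)
Step 7: +1 fires, +2 burnt (F count now 1)
Step 8: +0 fires, +1 burnt (F count now 0)
Fire out after step 8
Initially T: 21, now '.': 27
Total burnt (originally-T cells now '.'): 18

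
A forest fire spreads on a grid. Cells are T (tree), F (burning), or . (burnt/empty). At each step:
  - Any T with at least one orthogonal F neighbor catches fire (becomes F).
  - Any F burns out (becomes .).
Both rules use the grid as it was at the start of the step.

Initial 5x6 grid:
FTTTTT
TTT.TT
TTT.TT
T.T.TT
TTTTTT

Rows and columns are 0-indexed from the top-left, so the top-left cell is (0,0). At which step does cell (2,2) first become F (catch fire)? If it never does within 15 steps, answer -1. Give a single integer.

Step 1: cell (2,2)='T' (+2 fires, +1 burnt)
Step 2: cell (2,2)='T' (+3 fires, +2 burnt)
Step 3: cell (2,2)='T' (+4 fires, +3 burnt)
Step 4: cell (2,2)='F' (+3 fires, +4 burnt)
  -> target ignites at step 4
Step 5: cell (2,2)='.' (+4 fires, +3 burnt)
Step 6: cell (2,2)='.' (+3 fires, +4 burnt)
Step 7: cell (2,2)='.' (+3 fires, +3 burnt)
Step 8: cell (2,2)='.' (+2 fires, +3 burnt)
Step 9: cell (2,2)='.' (+1 fires, +2 burnt)
Step 10: cell (2,2)='.' (+0 fires, +1 burnt)
  fire out at step 10

4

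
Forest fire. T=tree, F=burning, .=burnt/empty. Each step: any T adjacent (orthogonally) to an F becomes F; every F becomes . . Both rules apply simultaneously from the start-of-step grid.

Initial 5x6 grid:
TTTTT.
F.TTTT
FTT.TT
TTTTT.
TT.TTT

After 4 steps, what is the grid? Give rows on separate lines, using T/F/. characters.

Step 1: 3 trees catch fire, 2 burn out
  FTTTT.
  ..TTTT
  .FT.TT
  FTTTT.
  TT.TTT
Step 2: 4 trees catch fire, 3 burn out
  .FTTT.
  ..TTTT
  ..F.TT
  .FTTT.
  FT.TTT
Step 3: 4 trees catch fire, 4 burn out
  ..FTT.
  ..FTTT
  ....TT
  ..FTT.
  .F.TTT
Step 4: 3 trees catch fire, 4 burn out
  ...FT.
  ...FTT
  ....TT
  ...FT.
  ...TTT

...FT.
...FTT
....TT
...FT.
...TTT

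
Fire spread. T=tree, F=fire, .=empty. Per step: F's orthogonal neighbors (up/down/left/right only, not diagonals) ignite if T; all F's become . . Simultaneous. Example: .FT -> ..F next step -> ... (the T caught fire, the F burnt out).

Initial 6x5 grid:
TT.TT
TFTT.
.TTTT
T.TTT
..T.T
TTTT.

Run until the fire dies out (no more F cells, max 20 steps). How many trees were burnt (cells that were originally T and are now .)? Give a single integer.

Answer: 20

Derivation:
Step 1: +4 fires, +1 burnt (F count now 4)
Step 2: +3 fires, +4 burnt (F count now 3)
Step 3: +3 fires, +3 burnt (F count now 3)
Step 4: +4 fires, +3 burnt (F count now 4)
Step 5: +2 fires, +4 burnt (F count now 2)
Step 6: +3 fires, +2 burnt (F count now 3)
Step 7: +1 fires, +3 burnt (F count now 1)
Step 8: +0 fires, +1 burnt (F count now 0)
Fire out after step 8
Initially T: 21, now '.': 29
Total burnt (originally-T cells now '.'): 20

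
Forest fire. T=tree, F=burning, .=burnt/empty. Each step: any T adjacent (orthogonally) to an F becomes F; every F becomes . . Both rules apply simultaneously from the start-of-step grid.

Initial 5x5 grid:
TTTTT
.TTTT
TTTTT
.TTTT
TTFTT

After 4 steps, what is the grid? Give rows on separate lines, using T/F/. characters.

Step 1: 3 trees catch fire, 1 burn out
  TTTTT
  .TTTT
  TTTTT
  .TFTT
  TF.FT
Step 2: 5 trees catch fire, 3 burn out
  TTTTT
  .TTTT
  TTFTT
  .F.FT
  F...F
Step 3: 4 trees catch fire, 5 burn out
  TTTTT
  .TFTT
  TF.FT
  ....F
  .....
Step 4: 5 trees catch fire, 4 burn out
  TTFTT
  .F.FT
  F...F
  .....
  .....

TTFTT
.F.FT
F...F
.....
.....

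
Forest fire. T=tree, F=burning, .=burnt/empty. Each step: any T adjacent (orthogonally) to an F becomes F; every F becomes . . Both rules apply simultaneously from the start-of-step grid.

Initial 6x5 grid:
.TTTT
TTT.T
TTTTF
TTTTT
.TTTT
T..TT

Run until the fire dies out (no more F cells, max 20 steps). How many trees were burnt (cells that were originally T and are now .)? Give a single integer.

Answer: 23

Derivation:
Step 1: +3 fires, +1 burnt (F count now 3)
Step 2: +4 fires, +3 burnt (F count now 4)
Step 3: +6 fires, +4 burnt (F count now 6)
Step 4: +6 fires, +6 burnt (F count now 6)
Step 5: +4 fires, +6 burnt (F count now 4)
Step 6: +0 fires, +4 burnt (F count now 0)
Fire out after step 6
Initially T: 24, now '.': 29
Total burnt (originally-T cells now '.'): 23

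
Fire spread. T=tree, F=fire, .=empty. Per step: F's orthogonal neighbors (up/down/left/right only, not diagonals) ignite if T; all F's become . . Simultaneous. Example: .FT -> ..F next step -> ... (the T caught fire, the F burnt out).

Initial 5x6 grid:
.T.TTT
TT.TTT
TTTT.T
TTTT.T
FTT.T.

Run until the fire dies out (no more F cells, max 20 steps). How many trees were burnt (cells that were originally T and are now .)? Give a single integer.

Step 1: +2 fires, +1 burnt (F count now 2)
Step 2: +3 fires, +2 burnt (F count now 3)
Step 3: +3 fires, +3 burnt (F count now 3)
Step 4: +3 fires, +3 burnt (F count now 3)
Step 5: +2 fires, +3 burnt (F count now 2)
Step 6: +1 fires, +2 burnt (F count now 1)
Step 7: +2 fires, +1 burnt (F count now 2)
Step 8: +2 fires, +2 burnt (F count now 2)
Step 9: +2 fires, +2 burnt (F count now 2)
Step 10: +1 fires, +2 burnt (F count now 1)
Step 11: +0 fires, +1 burnt (F count now 0)
Fire out after step 11
Initially T: 22, now '.': 29
Total burnt (originally-T cells now '.'): 21

Answer: 21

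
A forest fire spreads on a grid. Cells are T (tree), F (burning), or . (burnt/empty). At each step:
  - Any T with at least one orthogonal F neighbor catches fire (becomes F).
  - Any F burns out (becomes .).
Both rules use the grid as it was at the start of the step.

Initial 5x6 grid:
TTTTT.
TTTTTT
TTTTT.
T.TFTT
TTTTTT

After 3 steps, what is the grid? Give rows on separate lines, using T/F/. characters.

Step 1: 4 trees catch fire, 1 burn out
  TTTTT.
  TTTTTT
  TTTFT.
  T.F.FT
  TTTFTT
Step 2: 6 trees catch fire, 4 burn out
  TTTTT.
  TTTFTT
  TTF.F.
  T....F
  TTF.FT
Step 3: 6 trees catch fire, 6 burn out
  TTTFT.
  TTF.FT
  TF....
  T.....
  TF...F

TTTFT.
TTF.FT
TF....
T.....
TF...F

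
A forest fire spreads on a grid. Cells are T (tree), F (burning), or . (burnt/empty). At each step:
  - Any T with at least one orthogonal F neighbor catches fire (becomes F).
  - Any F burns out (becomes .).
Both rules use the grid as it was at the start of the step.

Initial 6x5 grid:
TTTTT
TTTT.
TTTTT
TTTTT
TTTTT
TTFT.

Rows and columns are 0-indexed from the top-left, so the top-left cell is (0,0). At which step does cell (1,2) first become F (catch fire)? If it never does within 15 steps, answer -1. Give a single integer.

Step 1: cell (1,2)='T' (+3 fires, +1 burnt)
Step 2: cell (1,2)='T' (+4 fires, +3 burnt)
Step 3: cell (1,2)='T' (+5 fires, +4 burnt)
Step 4: cell (1,2)='F' (+5 fires, +5 burnt)
  -> target ignites at step 4
Step 5: cell (1,2)='.' (+5 fires, +5 burnt)
Step 6: cell (1,2)='.' (+3 fires, +5 burnt)
Step 7: cell (1,2)='.' (+2 fires, +3 burnt)
Step 8: cell (1,2)='.' (+0 fires, +2 burnt)
  fire out at step 8

4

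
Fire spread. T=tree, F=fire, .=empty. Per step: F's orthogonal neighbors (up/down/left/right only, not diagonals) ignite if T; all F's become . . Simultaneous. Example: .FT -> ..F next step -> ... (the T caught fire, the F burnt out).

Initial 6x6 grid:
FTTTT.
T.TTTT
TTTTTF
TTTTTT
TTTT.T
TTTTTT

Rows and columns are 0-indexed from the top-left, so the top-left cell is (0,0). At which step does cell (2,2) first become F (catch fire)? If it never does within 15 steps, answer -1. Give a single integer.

Step 1: cell (2,2)='T' (+5 fires, +2 burnt)
Step 2: cell (2,2)='T' (+6 fires, +5 burnt)
Step 3: cell (2,2)='F' (+9 fires, +6 burnt)
  -> target ignites at step 3
Step 4: cell (2,2)='.' (+5 fires, +9 burnt)
Step 5: cell (2,2)='.' (+4 fires, +5 burnt)
Step 6: cell (2,2)='.' (+2 fires, +4 burnt)
Step 7: cell (2,2)='.' (+0 fires, +2 burnt)
  fire out at step 7

3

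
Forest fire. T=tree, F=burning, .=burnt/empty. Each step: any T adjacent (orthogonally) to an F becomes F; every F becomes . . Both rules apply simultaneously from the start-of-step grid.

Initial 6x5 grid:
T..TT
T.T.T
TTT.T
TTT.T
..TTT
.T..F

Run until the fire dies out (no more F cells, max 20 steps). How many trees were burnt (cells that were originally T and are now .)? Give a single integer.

Answer: 17

Derivation:
Step 1: +1 fires, +1 burnt (F count now 1)
Step 2: +2 fires, +1 burnt (F count now 2)
Step 3: +2 fires, +2 burnt (F count now 2)
Step 4: +2 fires, +2 burnt (F count now 2)
Step 5: +3 fires, +2 burnt (F count now 3)
Step 6: +4 fires, +3 burnt (F count now 4)
Step 7: +1 fires, +4 burnt (F count now 1)
Step 8: +1 fires, +1 burnt (F count now 1)
Step 9: +1 fires, +1 burnt (F count now 1)
Step 10: +0 fires, +1 burnt (F count now 0)
Fire out after step 10
Initially T: 18, now '.': 29
Total burnt (originally-T cells now '.'): 17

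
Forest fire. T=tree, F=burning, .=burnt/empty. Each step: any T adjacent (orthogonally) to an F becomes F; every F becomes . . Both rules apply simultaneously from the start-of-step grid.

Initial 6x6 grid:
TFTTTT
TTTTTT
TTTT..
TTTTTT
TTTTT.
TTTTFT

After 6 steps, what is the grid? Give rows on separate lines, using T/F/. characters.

Step 1: 6 trees catch fire, 2 burn out
  F.FTTT
  TFTTTT
  TTTT..
  TTTTTT
  TTTTF.
  TTTF.F
Step 2: 7 trees catch fire, 6 burn out
  ...FTT
  F.FTTT
  TFTT..
  TTTTFT
  TTTF..
  TTF...
Step 3: 9 trees catch fire, 7 burn out
  ....FT
  ...FTT
  F.FT..
  TFTF.F
  TTF...
  TF....
Step 4: 7 trees catch fire, 9 burn out
  .....F
  ....FT
  ...F..
  F.F...
  TF....
  F.....
Step 5: 2 trees catch fire, 7 burn out
  ......
  .....F
  ......
  ......
  F.....
  ......
Step 6: 0 trees catch fire, 2 burn out
  ......
  ......
  ......
  ......
  ......
  ......

......
......
......
......
......
......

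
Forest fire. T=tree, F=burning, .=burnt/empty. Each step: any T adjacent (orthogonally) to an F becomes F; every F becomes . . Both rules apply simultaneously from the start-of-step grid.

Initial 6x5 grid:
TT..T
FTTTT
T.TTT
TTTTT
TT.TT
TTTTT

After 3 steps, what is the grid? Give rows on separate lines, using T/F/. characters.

Step 1: 3 trees catch fire, 1 burn out
  FT..T
  .FTTT
  F.TTT
  TTTTT
  TT.TT
  TTTTT
Step 2: 3 trees catch fire, 3 burn out
  .F..T
  ..FTT
  ..TTT
  FTTTT
  TT.TT
  TTTTT
Step 3: 4 trees catch fire, 3 burn out
  ....T
  ...FT
  ..FTT
  .FTTT
  FT.TT
  TTTTT

....T
...FT
..FTT
.FTTT
FT.TT
TTTTT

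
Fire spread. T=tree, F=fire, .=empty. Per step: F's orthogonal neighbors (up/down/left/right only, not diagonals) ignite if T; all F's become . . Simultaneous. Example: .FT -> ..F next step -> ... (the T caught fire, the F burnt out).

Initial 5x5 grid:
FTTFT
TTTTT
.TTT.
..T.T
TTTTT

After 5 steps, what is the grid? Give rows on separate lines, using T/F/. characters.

Step 1: 5 trees catch fire, 2 burn out
  .FF.F
  FTTFT
  .TTT.
  ..T.T
  TTTTT
Step 2: 4 trees catch fire, 5 burn out
  .....
  .FF.F
  .TTF.
  ..T.T
  TTTTT
Step 3: 2 trees catch fire, 4 burn out
  .....
  .....
  .FF..
  ..T.T
  TTTTT
Step 4: 1 trees catch fire, 2 burn out
  .....
  .....
  .....
  ..F.T
  TTTTT
Step 5: 1 trees catch fire, 1 burn out
  .....
  .....
  .....
  ....T
  TTFTT

.....
.....
.....
....T
TTFTT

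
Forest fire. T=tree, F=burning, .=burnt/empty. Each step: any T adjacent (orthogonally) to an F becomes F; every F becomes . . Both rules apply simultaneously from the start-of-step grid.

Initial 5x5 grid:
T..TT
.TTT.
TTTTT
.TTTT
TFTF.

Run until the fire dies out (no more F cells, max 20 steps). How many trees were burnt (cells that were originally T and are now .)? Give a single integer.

Answer: 16

Derivation:
Step 1: +4 fires, +2 burnt (F count now 4)
Step 2: +4 fires, +4 burnt (F count now 4)
Step 3: +5 fires, +4 burnt (F count now 5)
Step 4: +2 fires, +5 burnt (F count now 2)
Step 5: +1 fires, +2 burnt (F count now 1)
Step 6: +0 fires, +1 burnt (F count now 0)
Fire out after step 6
Initially T: 17, now '.': 24
Total burnt (originally-T cells now '.'): 16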